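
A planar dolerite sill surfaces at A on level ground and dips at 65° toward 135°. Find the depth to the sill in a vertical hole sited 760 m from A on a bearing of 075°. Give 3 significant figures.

815 m

The hole lies 60° from the dip direction, so the down-dip offset is 760 × cos 60° = 380.00 m.
Depth = down-dip offset × tan(dip) = 380.00 × tan 65° = 380.00 × 2.1445
Depth = 814.91 m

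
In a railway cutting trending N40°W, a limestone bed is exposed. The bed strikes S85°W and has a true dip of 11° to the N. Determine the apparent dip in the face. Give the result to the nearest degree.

The strike is S85°W and the section trends N40°W; the acute angle between them is β = 55°.
tan(apparent dip) = tan 11° · sin 55° = 0.1592
α = arctan(0.1592) = 9.05°

9°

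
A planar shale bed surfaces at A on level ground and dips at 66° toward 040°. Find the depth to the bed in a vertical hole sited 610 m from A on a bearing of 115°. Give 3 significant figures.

355 m

The hole lies 75° from the dip direction, so the down-dip offset is 610 × cos 75° = 157.88 m.
Depth = down-dip offset × tan(dip) = 157.88 × tan 66° = 157.88 × 2.2460
Depth = 354.60 m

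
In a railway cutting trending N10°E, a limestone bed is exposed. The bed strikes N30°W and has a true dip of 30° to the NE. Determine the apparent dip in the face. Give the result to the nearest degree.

20°

The strike is N30°W and the section trends N10°E; the acute angle between them is β = 40°.
tan α = tan 30° × sin 40° = 0.5774 × 0.6428 = 0.3711
α = arctan(0.3711) = 20.36°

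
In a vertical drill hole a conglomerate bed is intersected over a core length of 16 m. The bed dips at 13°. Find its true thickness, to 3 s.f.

True thickness t = h · cos(dip) = 16 × cos 13°
t = 16 × 0.9744 = 15.590 m

15.6 m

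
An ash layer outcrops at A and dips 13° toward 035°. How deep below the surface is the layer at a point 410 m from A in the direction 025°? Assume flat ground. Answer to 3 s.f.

The hole lies 10° from the dip direction, so the down-dip offset is 410 × cos 10° = 403.77 m.
Depth = down-dip offset × tan(dip) = 403.77 × tan 13° = 403.77 × 0.2309
Depth = 93.22 m

93.2 m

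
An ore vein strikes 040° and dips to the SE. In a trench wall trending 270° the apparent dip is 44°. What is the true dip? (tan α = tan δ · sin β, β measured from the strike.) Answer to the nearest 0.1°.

β = acute angle between strike 040° and section 270° = 50°.
tan δ = tan α / sin β = tan 44° / sin 50° = 0.9657 / 0.7660 = 1.2606
δ = arctan(1.2606) = 51.58°

51.6°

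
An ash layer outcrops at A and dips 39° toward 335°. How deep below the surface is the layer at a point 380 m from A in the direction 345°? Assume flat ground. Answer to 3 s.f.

303 m

The hole lies 10° from the dip direction, so the down-dip offset is 380 × cos 10° = 374.23 m.
Depth = down-dip offset × tan(dip) = 374.23 × tan 39° = 374.23 × 0.8098
Depth = 303.04 m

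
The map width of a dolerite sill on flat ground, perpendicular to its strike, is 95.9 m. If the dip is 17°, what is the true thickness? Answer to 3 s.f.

28.0 m

True thickness t = w · sin(dip) = 95.9 × sin 17°
t = 95.9 × 0.2924 = 28.038 m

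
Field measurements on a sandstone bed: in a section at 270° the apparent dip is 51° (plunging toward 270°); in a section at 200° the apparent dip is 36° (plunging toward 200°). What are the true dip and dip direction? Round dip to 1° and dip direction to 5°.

true dip 52°, dip direction 255°

Each apparent-dip line lies in the plane. As unit vectors (x east, y north, z up), v₁ plunges 51°→270° and v₂ plunges 36°→200°.
Cross product v₁ × v₂ gives the pole to the plane: n ∝ (-0.591, -0.155, 0.478).
True dip = arccos(n_z / |n|) = arccos(0.6167) = 51.9°.
Dip direction = atan2(-0.591, -0.155) = 255° (azimuth of n's horizontal projection).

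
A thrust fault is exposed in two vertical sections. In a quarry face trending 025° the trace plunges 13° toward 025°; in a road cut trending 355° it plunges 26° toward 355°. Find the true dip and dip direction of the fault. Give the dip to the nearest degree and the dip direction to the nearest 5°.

Represent each trace as a vector plunging at its apparent dip toward its trend (east-north-up frame): v₁ = (0.412, 0.883, -0.225), v₂ = (-0.078, 0.895, -0.438).
The plane normal is n = v₁ × v₂ ∝ (-0.186, 0.198, 0.438).
True dip = arccos(n_z / |n|) = arccos(0.8498) = 31.8°.
Dip direction = atan2(-0.186, 0.198) = 317° (azimuth of n's horizontal projection).

true dip 32°, dip direction 315°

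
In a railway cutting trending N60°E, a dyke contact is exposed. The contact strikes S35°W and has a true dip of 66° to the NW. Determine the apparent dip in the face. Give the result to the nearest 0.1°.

The strike is S35°W and the section trends N60°E; the acute angle between them is β = 25°.
tan(apparent dip) = tan 66° · sin 25° = 0.9492
apparent dip = arctan 0.9492 = 43.51°

43.5°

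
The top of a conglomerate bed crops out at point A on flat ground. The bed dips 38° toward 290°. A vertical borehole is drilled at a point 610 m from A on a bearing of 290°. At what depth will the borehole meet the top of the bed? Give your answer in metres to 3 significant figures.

The hole is directly down-dip from the outcrop, so the down-dip offset is 610 m.
Depth = down-dip offset × tan(dip) = 610.00 × tan 38° = 610.00 × 0.7813
Depth = 476.58 m

477 m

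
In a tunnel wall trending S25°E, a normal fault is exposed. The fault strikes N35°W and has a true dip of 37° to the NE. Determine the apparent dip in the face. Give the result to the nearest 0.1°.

The section lies 10° from the strike.
tan α = tan 37° × sin 10° = 0.7536 × 0.1736 = 0.1309
α = arctan(0.1309) = 7.45°

7.5°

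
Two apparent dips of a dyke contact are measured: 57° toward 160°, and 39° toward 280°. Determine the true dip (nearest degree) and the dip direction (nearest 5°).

Represent each trace as a vector plunging at its apparent dip toward its trend (east-north-up frame): v₁ = (0.186, -0.512, -0.839), v₂ = (-0.765, 0.135, -0.629).
The plane normal is n = v₁ × v₂ ∝ (-0.435, -0.759, 0.367).
tan δ = √(n_x²+n_y²)/n_z = 0.875/0.367, so δ = 67.3°.
The horizontal component of n points toward azimuth atan2(n_x, n_y) = 210°, the dip direction.

true dip 67°, dip direction 210°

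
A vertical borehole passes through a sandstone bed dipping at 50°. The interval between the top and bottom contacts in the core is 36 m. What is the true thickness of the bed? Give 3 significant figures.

23.1 m

True thickness t = h · cos(dip) = 36 × cos 50°
t = 36 × 0.6428 = 23.140 m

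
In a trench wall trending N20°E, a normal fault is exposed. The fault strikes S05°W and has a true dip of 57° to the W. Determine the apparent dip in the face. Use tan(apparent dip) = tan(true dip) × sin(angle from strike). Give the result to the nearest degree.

22°

The strike is S05°W and the section trends N20°E; the acute angle between them is β = 15°.
tan α = tan 57° × sin 15° = 1.5399 × 0.2588 = 0.3985
α = arctan(0.3985) = 21.73°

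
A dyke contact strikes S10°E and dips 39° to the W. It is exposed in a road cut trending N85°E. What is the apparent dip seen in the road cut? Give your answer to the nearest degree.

The section lies 85° from the strike.
tan α = tan 39° × sin 85° = 0.8098 × 0.9962 = 0.8067
apparent dip = arctan 0.8067 = 38.89°

39°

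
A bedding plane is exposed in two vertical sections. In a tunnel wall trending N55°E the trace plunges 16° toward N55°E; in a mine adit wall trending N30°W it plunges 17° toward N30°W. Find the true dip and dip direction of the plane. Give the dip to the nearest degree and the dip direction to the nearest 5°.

The two traces are lines in the plane: v₁ = (sin 55°·cos 16°, cos 55°·cos 16°, −sin 16°), v₂ = (sin 330°·cos 17°, cos 330°·cos 17°, −sin 17°).
Cross product v₁ × v₂ gives the pole to the plane: n ∝ (0.067, 0.362, 0.916).
Dip δ = arctan(|n_h|/n_z) = arctan(0.368/0.916) = 21.9°.
Dip direction = azimuth of (n_x, n_y) = atan2(0.067, 0.362) = 10°.

true dip 22°, dip direction 010°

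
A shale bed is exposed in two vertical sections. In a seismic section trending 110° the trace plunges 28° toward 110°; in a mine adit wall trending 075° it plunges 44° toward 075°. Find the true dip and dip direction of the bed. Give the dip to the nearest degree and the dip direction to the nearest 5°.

The two traces are lines in the plane: v₁ = (sin 110°·cos 28°, cos 110°·cos 28°, −sin 28°), v₂ = (sin 75°·cos 44°, cos 75°·cos 44°, −sin 44°).
n = v₁ × v₂ = (0.297, 0.250, 0.364) (taken with n_z > 0).
Dip δ = arctan(|n_h|/n_z) = arctan(0.388/0.364) = 46.8°.
Dip direction = azimuth of (n_x, n_y) = atan2(0.297, 0.250) = 50°.

true dip 47°, dip direction 050°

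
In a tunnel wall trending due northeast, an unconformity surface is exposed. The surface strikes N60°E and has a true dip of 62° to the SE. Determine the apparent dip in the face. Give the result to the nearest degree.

Angle between strike (N60°E) and section (due northeast): β = 15°.
tan(apparent dip) = tan 62° · sin 15° = 0.4868
apparent dip = arctan 0.4868 = 25.96°

26°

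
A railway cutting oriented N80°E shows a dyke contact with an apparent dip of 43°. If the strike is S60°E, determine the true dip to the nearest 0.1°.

β = acute angle between strike S60°E and section N80°E = 40°.
tan δ = tan α / sin β = tan 43° / sin 40° = 0.9325 / 0.6428 = 1.4507
true dip = arctan 1.4507 = 55.42°

55.4°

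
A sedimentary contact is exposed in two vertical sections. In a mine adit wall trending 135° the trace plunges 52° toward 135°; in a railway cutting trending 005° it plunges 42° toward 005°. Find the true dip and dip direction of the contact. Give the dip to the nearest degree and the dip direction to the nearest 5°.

Each apparent-dip line lies in the plane. As unit vectors (x east, y north, z up), v₁ plunges 52°→135° and v₂ plunges 42°→005°.
The plane normal is n = v₁ × v₂ ∝ (0.875, 0.240, 0.350).
Dip δ = arctan(|n_h|/n_z) = arctan(0.907/0.350) = 68.9°.
Dip direction = azimuth of (n_x, n_y) = atan2(0.875, 0.240) = 75°.

true dip 69°, dip direction 075°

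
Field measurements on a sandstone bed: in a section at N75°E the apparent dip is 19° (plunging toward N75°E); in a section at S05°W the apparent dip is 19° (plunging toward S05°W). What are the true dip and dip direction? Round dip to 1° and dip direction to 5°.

true dip 31°, dip direction 130°

Represent each trace as a vector plunging at its apparent dip toward its trend (east-north-up frame): v₁ = (0.913, 0.245, -0.326), v₂ = (-0.082, -0.942, -0.326).
Cross product v₁ × v₂ gives the pole to the plane: n ∝ (0.386, -0.324, 0.840).
tan δ = √(n_x²+n_y²)/n_z = 0.504/0.840, so δ = 31.0°.
Dip direction = azimuth of (n_x, n_y) = atan2(0.386, -0.324) = 130°.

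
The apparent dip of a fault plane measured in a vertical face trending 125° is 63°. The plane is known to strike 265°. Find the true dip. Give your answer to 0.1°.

β = acute angle between strike 265° and section 125° = 40°.
tan(true dip) = tan 63° / sin 40° = 3.0533
true dip = arctan 3.0533 = 71.87°

71.9°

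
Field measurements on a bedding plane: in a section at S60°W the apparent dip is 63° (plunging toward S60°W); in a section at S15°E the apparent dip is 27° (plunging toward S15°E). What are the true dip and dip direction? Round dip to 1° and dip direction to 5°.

true dip 63°, dip direction 240°

Represent each trace as a vector plunging at its apparent dip toward its trend (east-north-up frame): v₁ = (-0.393, -0.227, -0.891), v₂ = (0.231, -0.861, -0.454).
The plane normal is n = v₁ × v₂ ∝ (-0.664, -0.384, 0.391).
tan δ = √(n_x²+n_y²)/n_z = 0.767/0.391, so δ = 63.0°.
Dip direction = atan2(-0.664, -0.384) = 240° (azimuth of n's horizontal projection).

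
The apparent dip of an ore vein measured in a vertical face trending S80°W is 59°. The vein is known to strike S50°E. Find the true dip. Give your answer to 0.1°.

65.3°

The section is 50° from the strike.
tan δ = tan α / sin β = tan 59° / sin 50° = 1.6643 / 0.7660 = 2.1726
δ = arctan(2.1726) = 65.28°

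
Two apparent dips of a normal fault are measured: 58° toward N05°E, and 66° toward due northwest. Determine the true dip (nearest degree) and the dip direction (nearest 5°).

Each apparent-dip line lies in the plane. As unit vectors (x east, y north, z up), v₁ plunges 58°→N05°E and v₂ plunges 66°→due northwest.
Cross product v₁ × v₂ gives the pole to the plane: n ∝ (-0.238, 0.286, 0.165).
tan δ = √(n_x²+n_y²)/n_z = 0.372/0.165, so δ = 66.1°.
Dip direction = atan2(-0.238, 0.286) = 320° (azimuth of n's horizontal projection).

true dip 66°, dip direction 320°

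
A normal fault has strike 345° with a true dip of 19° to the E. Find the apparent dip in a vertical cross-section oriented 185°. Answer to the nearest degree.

7°

The section lies 20° from the strike.
tan(apparent dip) = tan 19° · sin 20° = 0.1178
α = arctan(0.1178) = 6.72°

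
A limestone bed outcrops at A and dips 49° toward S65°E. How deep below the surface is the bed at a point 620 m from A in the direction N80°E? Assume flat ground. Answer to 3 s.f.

The hole lies 35° from the dip direction, so the down-dip offset is 620 × cos 35° = 507.87 m.
Depth = down-dip offset × tan(dip) = 507.87 × tan 49° = 507.87 × 1.1504
Depth = 584.24 m

584 m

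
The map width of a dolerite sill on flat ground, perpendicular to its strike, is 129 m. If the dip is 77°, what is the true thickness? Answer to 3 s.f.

True thickness t = w · sin(dip) = 129 × sin 77°
t = 129 × 0.9744 = 125.694 m

126 m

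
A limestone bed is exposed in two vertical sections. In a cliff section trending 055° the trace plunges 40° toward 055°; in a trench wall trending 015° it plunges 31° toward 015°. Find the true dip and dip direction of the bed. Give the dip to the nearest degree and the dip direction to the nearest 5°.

The two traces are lines in the plane: v₁ = (sin 55°·cos 40°, cos 55°·cos 40°, −sin 40°), v₂ = (sin 15°·cos 31°, cos 15°·cos 31°, −sin 31°).
n = v₁ × v₂ = (0.306, 0.181, 0.422) (taken with n_z > 0).
tan δ = √(n_x²+n_y²)/n_z = 0.355/0.422, so δ = 40.1°.
Dip direction = azimuth of (n_x, n_y) = atan2(0.306, 0.181) = 59°.

true dip 40°, dip direction 060°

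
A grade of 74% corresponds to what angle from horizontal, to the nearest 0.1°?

tan θ = 74/100 = 0.7400
θ = arctan(0.7400) = 36.50°

36.5°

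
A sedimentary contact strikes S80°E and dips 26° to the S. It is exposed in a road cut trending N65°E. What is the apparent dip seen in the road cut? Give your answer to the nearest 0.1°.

15.6°

The section lies 35° from the strike.
tan(apparent dip) = tan 26° · sin 35° = 0.2798
apparent dip = arctan 0.2798 = 15.63°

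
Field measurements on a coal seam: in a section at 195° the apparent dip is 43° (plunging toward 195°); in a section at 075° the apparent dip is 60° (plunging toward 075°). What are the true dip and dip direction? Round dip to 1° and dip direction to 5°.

true dip 70°, dip direction 125°

The two traces are lines in the plane: v₁ = (sin 195°·cos 43°, cos 195°·cos 43°, −sin 43°), v₂ = (sin 75°·cos 60°, cos 75°·cos 60°, −sin 60°).
n = v₁ × v₂ = (0.700, -0.493, 0.317) (taken with n_z > 0).
True dip = arccos(n_z / |n|) = arccos(0.3468) = 69.7°.
The horizontal component of n points toward azimuth atan2(n_x, n_y) = 125°, the dip direction.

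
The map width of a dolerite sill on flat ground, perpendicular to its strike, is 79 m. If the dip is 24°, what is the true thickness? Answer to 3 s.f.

True thickness t = w · sin(dip) = 79 × sin 24°
t = 79 × 0.4067 = 32.132 m

32.1 m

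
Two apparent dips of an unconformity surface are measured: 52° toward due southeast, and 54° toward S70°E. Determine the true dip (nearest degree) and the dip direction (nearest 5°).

true dip 54°, dip direction 115°

Each apparent-dip line lies in the plane. As unit vectors (x east, y north, z up), v₁ plunges 52°→due southeast and v₂ plunges 54°→S70°E.
Cross product v₁ × v₂ gives the pole to the plane: n ∝ (0.194, -0.083, 0.153).
True dip = arccos(n_z / |n|) = arccos(0.5872) = 54.0°.
The horizontal component of n points toward azimuth atan2(n_x, n_y) = 113°, the dip direction.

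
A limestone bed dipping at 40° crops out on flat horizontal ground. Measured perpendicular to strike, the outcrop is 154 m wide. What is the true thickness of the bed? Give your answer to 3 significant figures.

True thickness t = w · sin(dip) = 154 × sin 40°
t = 154 × 0.6428 = 98.989 m

99.0 m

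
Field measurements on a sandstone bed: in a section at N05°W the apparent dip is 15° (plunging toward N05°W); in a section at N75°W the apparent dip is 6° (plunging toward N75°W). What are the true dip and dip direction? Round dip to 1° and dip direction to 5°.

true dip 15°, dip direction 350°

Each apparent-dip line lies in the plane. As unit vectors (x east, y north, z up), v₁ plunges 15°→N05°W and v₂ plunges 6°→N75°W.
n = v₁ × v₂ = (-0.034, 0.240, 0.903) (taken with n_z > 0).
Dip δ = arctan(|n_h|/n_z) = arctan(0.242/0.903) = 15.0°.
Dip direction = atan2(-0.034, 0.240) = 352° (azimuth of n's horizontal projection).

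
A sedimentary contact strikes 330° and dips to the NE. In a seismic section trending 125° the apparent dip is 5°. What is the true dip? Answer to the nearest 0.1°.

β = acute angle between strike 330° and section 125° = 25°.
tan(true dip) = tan 5° / sin 25° = 0.2070
true dip = arctan 0.2070 = 11.70°

11.7°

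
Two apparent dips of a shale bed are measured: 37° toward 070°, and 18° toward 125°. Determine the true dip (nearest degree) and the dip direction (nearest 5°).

true dip 37°, dip direction 060°

The two traces are lines in the plane: v₁ = (sin 70°·cos 37°, cos 70°·cos 37°, −sin 37°), v₂ = (sin 125°·cos 18°, cos 125°·cos 18°, −sin 18°).
n = v₁ × v₂ = (0.413, 0.237, 0.622) (taken with n_z > 0).
tan δ = √(n_x²+n_y²)/n_z = 0.476/0.622, so δ = 37.4°.
Dip direction = azimuth of (n_x, n_y) = atan2(0.413, 0.237) = 60°.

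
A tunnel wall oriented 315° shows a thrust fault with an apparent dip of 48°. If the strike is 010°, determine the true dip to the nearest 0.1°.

The section is 55° from the strike.
tan δ = tan α / sin β = tan 48° / sin 55° = 1.1106 / 0.8192 = 1.3558
δ = arctan(1.3558) = 53.59°

53.6°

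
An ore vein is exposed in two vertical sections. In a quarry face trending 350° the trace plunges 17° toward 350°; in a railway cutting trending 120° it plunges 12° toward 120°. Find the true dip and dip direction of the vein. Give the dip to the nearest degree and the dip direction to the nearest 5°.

Each apparent-dip line lies in the plane. As unit vectors (x east, y north, z up), v₁ plunges 17°→350° and v₂ plunges 12°→120°.
Cross product v₁ × v₂ gives the pole to the plane: n ∝ (0.339, 0.282, 0.717).
tan δ = √(n_x²+n_y²)/n_z = 0.441/0.717, so δ = 31.6°.
The horizontal component of n points toward azimuth atan2(n_x, n_y) = 50°, the dip direction.

true dip 32°, dip direction 050°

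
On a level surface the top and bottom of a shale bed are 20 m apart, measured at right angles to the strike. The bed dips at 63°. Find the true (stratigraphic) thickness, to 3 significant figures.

True thickness t = w · sin(dip) = 20 × sin 63°
t = 20 × 0.8910 = 17.820 m

17.8 m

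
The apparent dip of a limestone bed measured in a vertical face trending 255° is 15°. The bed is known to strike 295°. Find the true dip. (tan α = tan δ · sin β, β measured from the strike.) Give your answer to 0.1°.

The section is 40° from the strike.
tan(true dip) = tan 15° / sin 40° = 0.4169
δ = arctan(0.4169) = 22.63°

22.6°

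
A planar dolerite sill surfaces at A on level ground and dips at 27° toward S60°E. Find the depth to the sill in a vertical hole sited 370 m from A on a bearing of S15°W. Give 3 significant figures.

The hole lies 75° from the dip direction, so the down-dip offset is 370 × cos 75° = 95.76 m.
Depth = down-dip offset × tan(dip) = 95.76 × tan 27° = 95.76 × 0.5095
Depth = 48.79 m

48.8 m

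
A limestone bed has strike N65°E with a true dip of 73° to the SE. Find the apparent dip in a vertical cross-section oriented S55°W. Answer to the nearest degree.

30°

Angle between strike (N65°E) and section (S55°W): β = 10°.
tan(apparent dip) = tan 73° · sin 10° = 0.5680
α = arctan(0.5680) = 29.60°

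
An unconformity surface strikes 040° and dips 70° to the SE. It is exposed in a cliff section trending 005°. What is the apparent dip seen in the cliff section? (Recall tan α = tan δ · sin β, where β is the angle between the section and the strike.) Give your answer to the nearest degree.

58°

The strike is 040° and the section trends 005°; the acute angle between them is β = 35°.
tan α = tan 70° × sin 35° = 2.7475 × 0.5736 = 1.5759
α = arctan(1.5759) = 57.60°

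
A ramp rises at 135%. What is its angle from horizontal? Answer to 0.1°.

53.5°

tan θ = 135/100 = 1.3500
θ = arctan(1.3500) = 53.47°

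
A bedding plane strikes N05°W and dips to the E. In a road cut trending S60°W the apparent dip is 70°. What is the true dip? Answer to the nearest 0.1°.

β = acute angle between strike N05°W and section S60°W = 65°.
tan δ = tan α / sin β = tan 70° / sin 65° = 2.7475 / 0.9063 = 3.0315
true dip = arctan 3.0315 = 71.74°

71.7°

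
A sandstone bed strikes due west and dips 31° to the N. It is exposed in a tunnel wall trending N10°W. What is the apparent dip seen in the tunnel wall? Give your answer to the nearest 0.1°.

Angle between strike (due west) and section (N10°W): β = 80°.
tan(apparent dip) = tan 31° · sin 80° = 0.5917
apparent dip = arctan 0.5917 = 30.61°

30.6°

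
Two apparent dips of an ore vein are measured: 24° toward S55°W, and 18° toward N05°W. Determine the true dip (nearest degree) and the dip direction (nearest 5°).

true dip 38°, dip direction 290°

The two traces are lines in the plane: v₁ = (sin 235°·cos 24°, cos 235°·cos 24°, −sin 24°), v₂ = (sin 355°·cos 18°, cos 355°·cos 18°, −sin 18°).
The plane normal is n = v₁ × v₂ ∝ (-0.547, 0.198, 0.752).
True dip = arccos(n_z / |n|) = arccos(0.7911) = 37.7°.
The horizontal component of n points toward azimuth atan2(n_x, n_y) = 290°, the dip direction.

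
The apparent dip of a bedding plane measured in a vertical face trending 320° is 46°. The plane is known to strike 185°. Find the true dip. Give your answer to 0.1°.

55.7°

The section is 45° from the strike.
tan δ = tan α / sin β = tan 46° / sin 45° = 1.0355 / 0.7071 = 1.4645
δ = arctan(1.4645) = 55.67°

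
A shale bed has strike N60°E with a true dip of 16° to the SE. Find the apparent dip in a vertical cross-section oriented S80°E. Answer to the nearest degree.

10°

The section lies 40° from the strike.
tan α = tan 16° × sin 40° = 0.2867 × 0.6428 = 0.1843
α = arctan(0.1843) = 10.44°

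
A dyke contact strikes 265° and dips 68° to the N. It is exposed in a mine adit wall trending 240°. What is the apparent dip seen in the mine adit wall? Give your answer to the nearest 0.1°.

The section lies 25° from the strike.
tan(apparent dip) = tan 68° · sin 25° = 1.0460
α = arctan(1.0460) = 46.29°

46.3°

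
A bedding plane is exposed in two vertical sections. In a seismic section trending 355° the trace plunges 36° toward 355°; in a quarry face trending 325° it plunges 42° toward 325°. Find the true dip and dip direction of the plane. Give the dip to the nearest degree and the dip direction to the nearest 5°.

true dip 42°, dip direction 320°

The two traces are lines in the plane: v₁ = (sin 355°·cos 36°, cos 355°·cos 36°, −sin 36°), v₂ = (sin 325°·cos 42°, cos 325°·cos 42°, −sin 42°).
n = v₁ × v₂ = (-0.181, 0.203, 0.301) (taken with n_z > 0).
True dip = arccos(n_z / |n|) = arccos(0.7408) = 42.2°.
Dip direction = azimuth of (n_x, n_y) = atan2(-0.181, 0.203) = 318°.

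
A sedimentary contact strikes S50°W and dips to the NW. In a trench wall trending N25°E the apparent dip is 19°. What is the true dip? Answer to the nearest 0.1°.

β = acute angle between strike S50°W and section N25°E = 25°.
tan δ = tan α / sin β = tan 19° / sin 25° = 0.3443 / 0.4226 = 0.8147
true dip = arctan 0.8147 = 39.17°

39.2°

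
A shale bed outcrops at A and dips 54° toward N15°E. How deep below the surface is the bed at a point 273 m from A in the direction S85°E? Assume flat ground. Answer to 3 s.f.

The hole lies 80° from the dip direction, so the down-dip offset is 273 × cos 80° = 47.41 m.
Depth = down-dip offset × tan(dip) = 47.41 × tan 54° = 47.41 × 1.3764
Depth = 65.25 m

65.2 m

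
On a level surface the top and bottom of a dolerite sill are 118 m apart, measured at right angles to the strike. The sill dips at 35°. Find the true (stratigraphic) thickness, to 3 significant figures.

True thickness t = w · sin(dip) = 118 × sin 35°
t = 118 × 0.5736 = 67.682 m

67.7 m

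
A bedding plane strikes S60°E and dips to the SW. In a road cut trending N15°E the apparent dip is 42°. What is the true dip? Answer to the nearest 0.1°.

43.0°

β = acute angle between strike S60°E and section N15°E = 75°.
tan(true dip) = tan 42° / sin 75° = 0.9322
true dip = arctan 0.9322 = 42.99°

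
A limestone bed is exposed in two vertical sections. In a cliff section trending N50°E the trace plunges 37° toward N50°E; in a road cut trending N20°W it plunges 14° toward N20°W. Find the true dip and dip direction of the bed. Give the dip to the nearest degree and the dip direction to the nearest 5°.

Each apparent-dip line lies in the plane. As unit vectors (x east, y north, z up), v₁ plunges 37°→N50°E and v₂ plunges 14°→N20°W.
The plane normal is n = v₁ × v₂ ∝ (0.425, 0.348, 0.728).
True dip = arccos(n_z / |n|) = arccos(0.7986) = 37.0°.
Dip direction = azimuth of (n_x, n_y) = atan2(0.425, 0.348) = 51°.

true dip 37°, dip direction 050°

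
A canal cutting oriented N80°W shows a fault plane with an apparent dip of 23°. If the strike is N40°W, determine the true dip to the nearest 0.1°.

β = acute angle between strike N40°W and section N80°W = 40°.
tan δ = tan α / sin β = tan 23° / sin 40° = 0.4245 / 0.6428 = 0.6604
true dip = arctan 0.6604 = 33.44°

33.4°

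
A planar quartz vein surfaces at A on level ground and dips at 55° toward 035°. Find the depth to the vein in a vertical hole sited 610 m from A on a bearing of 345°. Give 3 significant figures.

The hole lies 50° from the dip direction, so the down-dip offset is 610 × cos 50° = 392.10 m.
Depth = down-dip offset × tan(dip) = 392.10 × tan 55° = 392.10 × 1.4281
Depth = 559.98 m

560 m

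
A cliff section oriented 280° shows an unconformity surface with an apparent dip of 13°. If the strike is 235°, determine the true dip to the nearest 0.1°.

18.1°

β = acute angle between strike 235° and section 280° = 45°.
tan δ = tan α / sin β = tan 13° / sin 45° = 0.2309 / 0.7071 = 0.3265
δ = arctan(0.3265) = 18.08°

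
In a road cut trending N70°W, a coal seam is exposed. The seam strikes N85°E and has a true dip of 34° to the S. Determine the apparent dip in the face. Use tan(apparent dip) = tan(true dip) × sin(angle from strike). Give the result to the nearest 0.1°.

The strike is N85°E and the section trends N70°W; the acute angle between them is β = 25°.
tan α = tan 34° × sin 25° = 0.6745 × 0.4226 = 0.2851
α = arctan(0.2851) = 15.91°

15.9°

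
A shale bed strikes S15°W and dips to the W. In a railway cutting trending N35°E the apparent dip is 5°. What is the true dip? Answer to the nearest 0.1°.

14.3°

β = acute angle between strike S15°W and section N35°E = 20°.
tan(true dip) = tan 5° / sin 20° = 0.2558
δ = arctan(0.2558) = 14.35°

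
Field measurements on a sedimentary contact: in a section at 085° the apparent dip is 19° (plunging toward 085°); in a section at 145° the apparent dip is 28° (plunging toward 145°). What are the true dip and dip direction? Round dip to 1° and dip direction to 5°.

Represent each trace as a vector plunging at its apparent dip toward its trend (east-north-up frame): v₁ = (0.942, 0.082, -0.326), v₂ = (0.506, -0.723, -0.469).
The plane normal is n = v₁ × v₂ ∝ (0.274, -0.277, 0.723).
True dip = arccos(n_z / |n|) = arccos(0.8801) = 28.3°.
The horizontal component of n points toward azimuth atan2(n_x, n_y) = 135°, the dip direction.

true dip 28°, dip direction 135°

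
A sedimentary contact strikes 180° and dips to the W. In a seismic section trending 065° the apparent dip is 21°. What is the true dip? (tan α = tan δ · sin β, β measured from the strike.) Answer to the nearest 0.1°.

The section is 65° from the strike.
tan δ = tan α / sin β = tan 21° / sin 65° = 0.3839 / 0.9063 = 0.4235
true dip = arctan 0.4235 = 22.95°

23.0°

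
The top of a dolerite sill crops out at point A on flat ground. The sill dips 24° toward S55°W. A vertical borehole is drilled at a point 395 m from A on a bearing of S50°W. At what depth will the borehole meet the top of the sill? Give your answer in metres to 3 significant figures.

175 m

The hole lies 5° from the dip direction, so the down-dip offset is 395 × cos 5° = 393.50 m.
Depth = down-dip offset × tan(dip) = 393.50 × tan 24° = 393.50 × 0.4452
Depth = 175.20 m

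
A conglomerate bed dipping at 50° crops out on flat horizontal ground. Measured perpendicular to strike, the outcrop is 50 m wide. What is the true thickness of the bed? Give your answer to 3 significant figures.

38.3 m

True thickness t = w · sin(dip) = 50 × sin 50°
t = 50 × 0.7660 = 38.302 m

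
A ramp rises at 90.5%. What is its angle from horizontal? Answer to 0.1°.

42.1°

tan θ = 90.5/100 = 0.9050
θ = arctan(0.9050) = 42.15°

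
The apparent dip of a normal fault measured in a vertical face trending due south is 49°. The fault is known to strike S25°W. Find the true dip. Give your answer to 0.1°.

The section is 25° from the strike.
tan(true dip) = tan 49° / sin 25° = 2.7220
δ = arctan(2.7220) = 69.83°

69.8°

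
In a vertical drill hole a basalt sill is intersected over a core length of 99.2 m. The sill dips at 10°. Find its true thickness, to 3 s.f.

True thickness t = h · cos(dip) = 99.2 × cos 10°
t = 99.2 × 0.9848 = 97.693 m

97.7 m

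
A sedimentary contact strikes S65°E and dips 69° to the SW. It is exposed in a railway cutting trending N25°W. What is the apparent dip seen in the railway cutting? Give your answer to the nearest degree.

Angle between strike (S65°E) and section (N25°W): β = 40°.
tan α = tan 69° × sin 40° = 2.6051 × 0.6428 = 1.6745
α = arctan(1.6745) = 59.15°

59°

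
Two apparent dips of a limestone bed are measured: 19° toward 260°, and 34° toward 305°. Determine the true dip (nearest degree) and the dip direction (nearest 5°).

true dip 35°, dip direction 320°

Represent each trace as a vector plunging at its apparent dip toward its trend (east-north-up frame): v₁ = (-0.931, -0.164, -0.326), v₂ = (-0.679, 0.476, -0.559).
Cross product v₁ × v₂ gives the pole to the plane: n ∝ (-0.247, 0.300, 0.554).
True dip = arccos(n_z / |n|) = arccos(0.8192) = 35.0°.
Dip direction = azimuth of (n_x, n_y) = atan2(-0.247, 0.300) = 321°.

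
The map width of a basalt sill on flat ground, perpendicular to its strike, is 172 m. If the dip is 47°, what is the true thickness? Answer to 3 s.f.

True thickness t = w · sin(dip) = 172 × sin 47°
t = 172 × 0.7314 = 125.793 m

126 m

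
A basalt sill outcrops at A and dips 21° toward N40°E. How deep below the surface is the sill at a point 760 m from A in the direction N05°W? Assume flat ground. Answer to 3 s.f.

The hole lies 45° from the dip direction, so the down-dip offset is 760 × cos 45° = 537.40 m.
Depth = down-dip offset × tan(dip) = 537.40 × tan 21° = 537.40 × 0.3839
Depth = 206.29 m

206 m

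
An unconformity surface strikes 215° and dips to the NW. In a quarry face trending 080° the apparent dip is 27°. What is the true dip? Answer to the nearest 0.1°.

β = acute angle between strike 215° and section 080° = 45°.
tan(true dip) = tan 27° / sin 45° = 0.7206
δ = arctan(0.7206) = 35.78°

35.8°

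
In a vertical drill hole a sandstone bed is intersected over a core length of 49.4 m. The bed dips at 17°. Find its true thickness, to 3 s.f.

47.2 m

True thickness t = h · cos(dip) = 49.4 × cos 17°
t = 49.4 × 0.9563 = 47.241 m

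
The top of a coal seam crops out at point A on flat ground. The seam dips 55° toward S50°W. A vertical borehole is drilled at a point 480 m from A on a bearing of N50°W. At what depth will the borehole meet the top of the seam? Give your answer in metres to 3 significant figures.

119 m

The hole lies 80° from the dip direction, so the down-dip offset is 480 × cos 80° = 83.35 m.
Depth = down-dip offset × tan(dip) = 83.35 × tan 55° = 83.35 × 1.4281
Depth = 119.04 m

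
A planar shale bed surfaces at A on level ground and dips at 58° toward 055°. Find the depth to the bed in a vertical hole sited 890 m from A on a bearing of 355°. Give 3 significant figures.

712 m

The hole lies 60° from the dip direction, so the down-dip offset is 890 × cos 60° = 445.00 m.
Depth = down-dip offset × tan(dip) = 445.00 × tan 58° = 445.00 × 1.6003
Depth = 712.15 m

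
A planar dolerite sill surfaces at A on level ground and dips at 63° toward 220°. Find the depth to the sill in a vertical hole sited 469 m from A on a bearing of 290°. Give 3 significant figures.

The hole lies 70° from the dip direction, so the down-dip offset is 469 × cos 70° = 160.41 m.
Depth = down-dip offset × tan(dip) = 160.41 × tan 63° = 160.41 × 1.9626
Depth = 314.82 m

315 m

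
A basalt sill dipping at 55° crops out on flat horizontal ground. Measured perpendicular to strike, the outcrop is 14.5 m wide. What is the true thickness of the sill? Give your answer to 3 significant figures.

True thickness t = w · sin(dip) = 14.5 × sin 55°
t = 14.5 × 0.8192 = 11.878 m

11.9 m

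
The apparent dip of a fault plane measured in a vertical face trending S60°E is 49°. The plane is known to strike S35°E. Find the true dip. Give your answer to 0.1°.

The section is 25° from the strike.
tan(true dip) = tan 49° / sin 25° = 2.7220
δ = arctan(2.7220) = 69.83°

69.8°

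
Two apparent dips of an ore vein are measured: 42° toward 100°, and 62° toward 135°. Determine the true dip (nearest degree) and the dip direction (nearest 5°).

Represent each trace as a vector plunging at its apparent dip toward its trend (east-north-up frame): v₁ = (0.732, -0.129, -0.669), v₂ = (0.332, -0.332, -0.883).
n = v₁ × v₂ = (0.108, -0.424, 0.200) (taken with n_z > 0).
Dip δ = arctan(|n_h|/n_z) = arctan(0.438/0.200) = 65.4°.
Dip direction = azimuth of (n_x, n_y) = atan2(0.108, -0.424) = 166°.

true dip 65°, dip direction 165°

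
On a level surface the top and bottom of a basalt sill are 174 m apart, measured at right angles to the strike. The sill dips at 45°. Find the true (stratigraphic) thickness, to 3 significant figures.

True thickness t = w · sin(dip) = 174 × sin 45°
t = 174 × 0.7071 = 123.037 m

123 m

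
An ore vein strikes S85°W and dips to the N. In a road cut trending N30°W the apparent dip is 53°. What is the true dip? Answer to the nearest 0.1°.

55.7°

β = acute angle between strike S85°W and section N30°W = 65°.
tan δ = tan α / sin β = tan 53° / sin 65° = 1.3270 / 0.9063 = 1.4642
δ = arctan(1.4642) = 55.67°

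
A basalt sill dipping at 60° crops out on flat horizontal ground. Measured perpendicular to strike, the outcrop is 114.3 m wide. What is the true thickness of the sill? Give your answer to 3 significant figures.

True thickness t = w · sin(dip) = 114.3 × sin 60°
t = 114.3 × 0.8660 = 98.987 m

99.0 m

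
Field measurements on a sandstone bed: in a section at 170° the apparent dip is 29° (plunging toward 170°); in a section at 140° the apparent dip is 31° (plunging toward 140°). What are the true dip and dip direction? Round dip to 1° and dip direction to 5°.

true dip 31°, dip direction 145°

Represent each trace as a vector plunging at its apparent dip toward its trend (east-north-up frame): v₁ = (0.152, -0.861, -0.485), v₂ = (0.551, -0.657, -0.515).
Cross product v₁ × v₂ gives the pole to the plane: n ∝ (0.125, -0.189, 0.375).
tan δ = √(n_x²+n_y²)/n_z = 0.227/0.375, so δ = 31.2°.
The horizontal component of n points toward azimuth atan2(n_x, n_y) = 146°, the dip direction.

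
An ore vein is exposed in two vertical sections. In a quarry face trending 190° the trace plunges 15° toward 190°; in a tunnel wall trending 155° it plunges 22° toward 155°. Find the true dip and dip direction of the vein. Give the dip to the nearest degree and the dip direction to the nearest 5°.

Represent each trace as a vector plunging at its apparent dip toward its trend (east-north-up frame): v₁ = (-0.168, -0.951, -0.259), v₂ = (0.392, -0.840, -0.375).
The plane normal is n = v₁ × v₂ ∝ (0.139, -0.164, 0.514).
Dip δ = arctan(|n_h|/n_z) = arctan(0.215/0.514) = 22.7°.
The horizontal component of n points toward azimuth atan2(n_x, n_y) = 140°, the dip direction.

true dip 23°, dip direction 140°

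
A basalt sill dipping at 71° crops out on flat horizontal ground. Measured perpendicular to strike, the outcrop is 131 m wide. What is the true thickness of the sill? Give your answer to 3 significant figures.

124 m

True thickness t = w · sin(dip) = 131 × sin 71°
t = 131 × 0.9455 = 123.863 m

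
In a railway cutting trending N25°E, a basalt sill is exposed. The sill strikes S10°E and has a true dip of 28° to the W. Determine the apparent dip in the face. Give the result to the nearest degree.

17°

The section lies 35° from the strike.
tan α = tan 28° × sin 35° = 0.5317 × 0.5736 = 0.3050
α = arctan(0.3050) = 16.96°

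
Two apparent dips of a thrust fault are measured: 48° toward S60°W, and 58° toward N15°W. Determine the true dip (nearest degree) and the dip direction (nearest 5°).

true dip 66°, dip direction 300°

The two traces are lines in the plane: v₁ = (sin 240°·cos 48°, cos 240°·cos 48°, −sin 48°), v₂ = (sin 345°·cos 58°, cos 345°·cos 58°, −sin 58°).
n = v₁ × v₂ = (-0.664, 0.390, 0.343) (taken with n_z > 0).
Dip δ = arctan(|n_h|/n_z) = arctan(0.770/0.343) = 66.0°.
Dip direction = atan2(-0.664, 0.390) = 300° (azimuth of n's horizontal projection).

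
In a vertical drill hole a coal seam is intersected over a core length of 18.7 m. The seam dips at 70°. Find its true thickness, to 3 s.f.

6.40 m

True thickness t = h · cos(dip) = 18.7 × cos 70°
t = 18.7 × 0.3420 = 6.396 m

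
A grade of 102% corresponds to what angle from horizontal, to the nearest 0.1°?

45.6°

tan θ = 102/100 = 1.0200
θ = arctan(1.0200) = 45.57°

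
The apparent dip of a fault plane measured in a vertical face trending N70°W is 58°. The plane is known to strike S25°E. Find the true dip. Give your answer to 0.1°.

The section is 45° from the strike.
tan(true dip) = tan 58° / sin 45° = 2.2632
δ = arctan(2.2632) = 66.16°

66.2°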